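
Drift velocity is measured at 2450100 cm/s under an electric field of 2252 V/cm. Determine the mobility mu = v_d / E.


Step 1: mu = v_d / E
Step 2: mu = 2450100 / 2252
Step 3: mu = 1087.97 cm^2/(V*s)

1087.97


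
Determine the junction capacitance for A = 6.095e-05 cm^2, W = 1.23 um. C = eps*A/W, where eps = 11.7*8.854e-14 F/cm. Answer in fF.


Step 1: eps_Si = 11.7 * 8.854e-14 = 1.035918e-12 F/cm
Step 2: W in cm = 1.23 * 1e-4 = 1.23e-04 cm
Step 3: C = 1.035918e-12 * 6.095e-05 / 1.23e-04 = 5.133268e-13 F
Step 4: C = 513.33 fF

513.33


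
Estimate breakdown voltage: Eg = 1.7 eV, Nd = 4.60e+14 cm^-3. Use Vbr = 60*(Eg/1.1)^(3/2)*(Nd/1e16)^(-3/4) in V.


Step 1: Eg/1.1 = 1.7/1.1 = 1.545455
Step 2: (Eg/1.1)^1.5 = 1.545455^1.5 = 1.921253
Step 3: (Nd/1e16)^(-0.75) = (0.046)^(-0.75) = 10.067732
Step 4: Vbr = 60 * 1.921253 * 10.067732 = 1160.6 V

1160.6


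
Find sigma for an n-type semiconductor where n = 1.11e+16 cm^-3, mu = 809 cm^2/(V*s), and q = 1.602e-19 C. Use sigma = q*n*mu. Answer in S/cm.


Step 1: sigma = q * n * mu
Step 2: sigma = 1.602e-19 * 1.11e+16 * 809
Step 3: sigma = 1.439e+00 S/cm

1.439e+00


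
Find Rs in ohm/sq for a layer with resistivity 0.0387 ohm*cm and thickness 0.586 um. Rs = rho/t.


Step 1: Convert thickness to cm: t = 0.586 um = 5.8600e-05 cm
Step 2: Rs = rho / t = 0.0387 / 5.8600e-05
Step 3: Rs = 660.4 ohm/sq

660.4


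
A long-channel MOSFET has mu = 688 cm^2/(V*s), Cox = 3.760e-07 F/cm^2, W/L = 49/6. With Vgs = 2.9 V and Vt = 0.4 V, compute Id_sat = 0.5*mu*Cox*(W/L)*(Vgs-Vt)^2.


Step 1: Overdrive voltage Vov = Vgs - Vt = 2.9 - 0.4 = 2.5 V
Step 2: W/L = 49/6 = 8.16667
Step 3: Id = 0.5 * 688 * 3.760e-07 * 8.16667 * 2.5^2
Step 4: Id = 6.60e-03 A

6.60e-03


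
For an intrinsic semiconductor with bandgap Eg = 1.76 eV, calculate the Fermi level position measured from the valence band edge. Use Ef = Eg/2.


Step 1: For an intrinsic semiconductor, the Fermi level sits at midgap.
Step 2: Ef = Eg / 2 = 1.76 / 2 = 0.88 eV

0.88


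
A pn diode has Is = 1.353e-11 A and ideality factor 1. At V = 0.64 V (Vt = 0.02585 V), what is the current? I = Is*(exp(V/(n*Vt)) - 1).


Step 1: V/(n*Vt) = 0.64/(1*0.02585) = 24.7582
Step 2: exp(24.7582) = 5.6539e+10
Step 3: I = 1.353e-11 * (5.6539e+10 - 1) = 7.65e-01 A

7.65e-01


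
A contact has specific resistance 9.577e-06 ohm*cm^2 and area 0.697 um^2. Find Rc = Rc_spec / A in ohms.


Step 1: Convert area to cm^2: 0.697 um^2 = 6.9700e-09 cm^2
Step 2: Rc = Rc_spec / A = 9.577e-06 / 6.9700e-09
Step 3: Rc = 1.37e+03 ohms

1.37e+03


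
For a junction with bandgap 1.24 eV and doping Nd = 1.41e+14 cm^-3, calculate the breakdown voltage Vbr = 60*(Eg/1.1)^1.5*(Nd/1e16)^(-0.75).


Step 1: Eg/1.1 = 1.24/1.1 = 1.127273
Step 2: (Eg/1.1)^1.5 = 1.127273^1.5 = 1.196861
Step 3: (Nd/1e16)^(-0.75) = (0.0141)^(-0.75) = 24.439126
Step 4: Vbr = 60 * 1.196861 * 24.439126 = 1755.0 V

1755.0


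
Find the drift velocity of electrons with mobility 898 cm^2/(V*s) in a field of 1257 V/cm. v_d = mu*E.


Step 1: v_d = mu * E
Step 2: v_d = 898 * 1257 = 1128786
Step 3: v_d = 1.13e+06 cm/s

1.13e+06


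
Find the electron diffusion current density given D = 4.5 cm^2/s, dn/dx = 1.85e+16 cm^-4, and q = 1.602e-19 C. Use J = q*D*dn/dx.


Step 1: J = q * D * (dn/dx)
Step 2: J = 1.602e-19 * 4.5 * 1.85e+16
Step 3: J = 1.33e-02 A/cm^2

1.33e-02


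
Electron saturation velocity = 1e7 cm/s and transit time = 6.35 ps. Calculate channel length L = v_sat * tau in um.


Step 1: tau in seconds = 6.35 ps * 1e-12 = 6.3500e-12 s
Step 2: L = v_sat * tau = 1e7 * 6.3500e-12 = 6.3500e-05 cm
Step 3: L in um = 6.3500e-05 * 1e4 = 0.635 um

0.635


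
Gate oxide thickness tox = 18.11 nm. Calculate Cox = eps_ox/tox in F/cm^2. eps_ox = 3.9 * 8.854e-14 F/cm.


Step 1: eps_ox = 3.9 * 8.854e-14 = 3.45306e-13 F/cm
Step 2: tox in cm = 18.11 nm * 1e-7 = 1.8110e-06 cm
Step 3: Cox = 3.45306e-13 / 1.8110e-06 = 1.91e-07 F/cm^2

1.91e-07


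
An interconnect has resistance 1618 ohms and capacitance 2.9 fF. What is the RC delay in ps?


Step 1: tau = R * C
Step 2: tau = 1618 * 2.9 fF = 1618 * 2.9e-15 F
Step 3: tau = 4.6922e-12 s = 4.6922 ps

4.6922


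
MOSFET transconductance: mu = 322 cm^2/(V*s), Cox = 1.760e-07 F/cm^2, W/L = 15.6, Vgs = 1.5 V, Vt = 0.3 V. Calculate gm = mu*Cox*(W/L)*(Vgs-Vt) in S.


Step 1: Vov = Vgs - Vt = 1.5 - 0.3 = 1.2 V
Step 2: gm = mu * Cox * (W/L) * Vov
Step 3: gm = 322 * 1.760e-07 * 15.6 * 1.2 = 1.06e-03 S

1.06e-03


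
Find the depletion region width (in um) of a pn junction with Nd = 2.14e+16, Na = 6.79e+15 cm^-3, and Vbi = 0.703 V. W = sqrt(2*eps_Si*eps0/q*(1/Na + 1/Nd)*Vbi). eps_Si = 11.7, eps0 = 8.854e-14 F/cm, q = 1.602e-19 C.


Step 1: 1/Na + 1/Nd = 1/6.79e+15 + 1/2.14e+16 = 1.94004e-16
Step 2: 2*eps*eps0/q = 2*11.7*8.854e-14/1.602e-19 = 1.293281e+07
Step 3: W^2 = 1.293281e+07 * 1.94004e-16 * 0.703 = 1.76384e-09
Step 4: W = sqrt(1.76384e-09) = 4.200e-05 cm = 0.42 um

0.42


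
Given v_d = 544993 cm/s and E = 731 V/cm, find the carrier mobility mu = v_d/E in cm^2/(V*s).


Step 1: mu = v_d / E
Step 2: mu = 544993 / 731
Step 3: mu = 745.54 cm^2/(V*s)

745.54


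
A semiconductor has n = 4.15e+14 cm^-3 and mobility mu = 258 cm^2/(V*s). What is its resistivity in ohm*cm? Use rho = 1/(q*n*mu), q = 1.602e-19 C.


Step 1: sigma = q * n * mu = 1.602e-19 * 4.15e+14 * 258 = 1.71526e-02 S/cm
Step 2: rho = 1 / sigma = 1 / 1.71526e-02 = 58.3 ohm*cm

58.3


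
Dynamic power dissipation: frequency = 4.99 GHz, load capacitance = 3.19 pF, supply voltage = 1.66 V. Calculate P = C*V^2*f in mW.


Step 1: V^2 = 1.66^2 = 2.7556 V^2
Step 2: P = C*V^2*f = 3.19e-12 F * 2.7556 * 4.99e9 Hz
Step 3: P = 4.386391636e-02 W
Step 4: P = 43.864 mW

43.864


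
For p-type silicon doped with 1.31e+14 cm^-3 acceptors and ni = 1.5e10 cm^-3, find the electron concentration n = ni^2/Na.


Step 1: Majority hole concentration p ≈ Na = 1.31e+14 cm^-3
Step 2: n = ni^2 / Na = (1.5e10)^2 / 1.31e+14
Step 3: n = 1.72e+06 cm^-3

1.72e+06


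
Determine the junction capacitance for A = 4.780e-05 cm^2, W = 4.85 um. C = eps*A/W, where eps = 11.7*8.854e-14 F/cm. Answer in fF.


Step 1: eps_Si = 11.7 * 8.854e-14 = 1.035918e-12 F/cm
Step 2: W in cm = 4.85 * 1e-4 = 4.85e-04 cm
Step 3: C = 1.035918e-12 * 4.780e-05 / 4.85e-04 = 1.020967e-13 F
Step 4: C = 102.1 fF

102.1


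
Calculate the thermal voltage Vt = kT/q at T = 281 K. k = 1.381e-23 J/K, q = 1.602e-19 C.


Step 1: kT = 1.381e-23 * 281 = 3.88061e-21 J
Step 2: Vt = kT/q = 3.88061e-21 / 1.602e-19
Step 3: Vt = 0.02422 V

0.02422


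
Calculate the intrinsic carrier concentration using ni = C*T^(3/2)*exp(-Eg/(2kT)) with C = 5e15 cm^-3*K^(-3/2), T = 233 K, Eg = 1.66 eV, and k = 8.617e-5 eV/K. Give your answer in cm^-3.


Step 1: Compute kT = 8.617e-5 * 233 = 0.02007761 eV
Step 2: Exponent = -Eg/(2kT) = -1.66/(2*0.02007761) = -41.33958
Step 3: T^(3/2) = 233^1.5 = 3556.59
Step 4: ni = 5e15 * 3556.59 * exp(-41.33958) = 1.98e+01 cm^-3

1.98e+01


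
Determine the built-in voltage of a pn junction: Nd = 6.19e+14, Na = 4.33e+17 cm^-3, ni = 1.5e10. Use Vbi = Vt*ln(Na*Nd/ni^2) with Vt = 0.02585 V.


Step 1: Compute Na*Nd/ni^2 = 4.33e+17 * 6.19e+14 / (1.5e10)^2 = 1.1912e+12
Step 2: ln(1.1912e+12) = 27.8060
Step 3: Vbi = 0.02585 * 27.8060 = 0.719 V

0.719


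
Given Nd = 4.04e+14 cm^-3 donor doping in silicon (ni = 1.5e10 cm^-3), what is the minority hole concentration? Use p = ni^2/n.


Step 1: Since Nd >> ni, n ≈ Nd = 4.04e+14 cm^-3
Step 2: p = ni^2 / n = (1.5e10)^2 / 4.04e+14
Step 3: p = 2.25e20 / 4.04e+14 = 5.57e+05 cm^-3

5.57e+05


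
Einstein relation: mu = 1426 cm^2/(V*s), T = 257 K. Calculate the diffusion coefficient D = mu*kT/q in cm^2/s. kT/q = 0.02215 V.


Step 1: D = mu * (kT/q)
Step 2: D = 1426 * 0.02215
Step 3: D = 31.59 cm^2/s

31.59


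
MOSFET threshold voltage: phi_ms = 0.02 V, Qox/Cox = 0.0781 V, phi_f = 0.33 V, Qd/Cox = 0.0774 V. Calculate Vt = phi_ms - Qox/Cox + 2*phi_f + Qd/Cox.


Step 1: Vt = phi_ms - Qox/Cox + 2*phi_f + Qd/Cox
Step 2: Vt = 0.02 - 0.0781 + 2*0.33 + 0.0774
Step 3: Vt = 0.02 - 0.0781 + 0.66 + 0.0774
Step 4: Vt = 0.6793 V

0.6793


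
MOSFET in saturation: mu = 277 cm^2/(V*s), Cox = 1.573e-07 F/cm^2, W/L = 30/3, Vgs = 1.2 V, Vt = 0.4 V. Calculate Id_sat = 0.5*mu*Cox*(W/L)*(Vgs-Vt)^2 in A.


Step 1: Overdrive voltage Vov = Vgs - Vt = 1.2 - 0.4 = 0.8 V
Step 2: W/L = 30/3 = 10
Step 3: Id = 0.5 * 277 * 1.573e-07 * 10 * 0.8^2
Step 4: Id = 1.39e-04 A

1.39e-04


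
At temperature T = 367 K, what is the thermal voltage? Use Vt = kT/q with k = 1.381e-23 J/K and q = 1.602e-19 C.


Step 1: kT = 1.381e-23 * 367 = 5.06827e-21 J
Step 2: Vt = kT/q = 5.06827e-21 / 1.602e-19
Step 3: Vt = 0.03164 V

0.03164


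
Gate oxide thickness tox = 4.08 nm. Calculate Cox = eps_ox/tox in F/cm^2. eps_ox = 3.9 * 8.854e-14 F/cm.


Step 1: eps_ox = 3.9 * 8.854e-14 = 3.45306e-13 F/cm
Step 2: tox in cm = 4.08 nm * 1e-7 = 4.0800e-07 cm
Step 3: Cox = 3.45306e-13 / 4.0800e-07 = 8.46e-07 F/cm^2

8.46e-07


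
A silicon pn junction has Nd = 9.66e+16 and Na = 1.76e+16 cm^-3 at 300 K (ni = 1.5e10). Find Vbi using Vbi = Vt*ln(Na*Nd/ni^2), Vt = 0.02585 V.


Step 1: Compute Na*Nd/ni^2 = 1.76e+16 * 9.66e+16 / (1.5e10)^2 = 7.5563e+12
Step 2: ln(7.5563e+12) = 29.6534
Step 3: Vbi = 0.02585 * 29.6534 = 0.767 V

0.767


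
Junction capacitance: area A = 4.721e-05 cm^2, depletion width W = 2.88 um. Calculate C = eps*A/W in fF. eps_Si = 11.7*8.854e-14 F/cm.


Step 1: eps_Si = 11.7 * 8.854e-14 = 1.035918e-12 F/cm
Step 2: W in cm = 2.88 * 1e-4 = 2.88e-04 cm
Step 3: C = 1.035918e-12 * 4.721e-05 / 2.88e-04 = 1.698114e-13 F
Step 4: C = 169.81 fF

169.81


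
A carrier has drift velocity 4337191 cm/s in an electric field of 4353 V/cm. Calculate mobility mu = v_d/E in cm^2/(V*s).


Step 1: mu = v_d / E
Step 2: mu = 4337191 / 4353
Step 3: mu = 996.37 cm^2/(V*s)

996.37


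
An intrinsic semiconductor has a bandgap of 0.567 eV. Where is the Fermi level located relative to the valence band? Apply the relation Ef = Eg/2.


Step 1: For an intrinsic semiconductor, the Fermi level sits at midgap.
Step 2: Ef = Eg / 2 = 0.567 / 2 = 0.2835 eV

0.2835


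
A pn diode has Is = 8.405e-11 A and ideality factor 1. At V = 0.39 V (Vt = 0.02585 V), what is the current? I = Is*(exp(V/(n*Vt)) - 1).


Step 1: V/(n*Vt) = 0.39/(1*0.02585) = 15.0870
Step 2: exp(15.0870) = 3.5662e+06
Step 3: I = 8.405e-11 * (3.5662e+06 - 1) = 3.00e-04 A

3.00e-04


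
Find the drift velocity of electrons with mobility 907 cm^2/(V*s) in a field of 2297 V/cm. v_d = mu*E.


Step 1: v_d = mu * E
Step 2: v_d = 907 * 2297 = 2083379
Step 3: v_d = 2.08e+06 cm/s

2.08e+06


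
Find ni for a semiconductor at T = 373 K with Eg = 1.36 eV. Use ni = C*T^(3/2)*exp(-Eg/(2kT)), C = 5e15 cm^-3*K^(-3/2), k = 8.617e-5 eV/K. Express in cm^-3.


Step 1: Compute kT = 8.617e-5 * 373 = 0.03214141 eV
Step 2: Exponent = -Eg/(2kT) = -1.36/(2*0.03214141) = -21.15651
Step 3: T^(3/2) = 373^1.5 = 7203.83
Step 4: ni = 5e15 * 7203.83 * exp(-21.15651) = 2.34e+10 cm^-3

2.34e+10


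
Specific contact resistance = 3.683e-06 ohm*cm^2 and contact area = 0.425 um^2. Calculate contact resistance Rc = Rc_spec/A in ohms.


Step 1: Convert area to cm^2: 0.425 um^2 = 4.2500e-09 cm^2
Step 2: Rc = Rc_spec / A = 3.683e-06 / 4.2500e-09
Step 3: Rc = 8.67e+02 ohms

8.67e+02


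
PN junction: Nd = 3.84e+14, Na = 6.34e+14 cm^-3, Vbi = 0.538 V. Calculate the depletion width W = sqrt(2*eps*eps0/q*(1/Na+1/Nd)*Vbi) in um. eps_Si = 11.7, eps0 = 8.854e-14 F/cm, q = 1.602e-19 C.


Step 1: 1/Na + 1/Nd = 1/6.34e+14 + 1/3.84e+14 = 4.18145e-15
Step 2: 2*eps*eps0/q = 2*11.7*8.854e-14/1.602e-19 = 1.293281e+07
Step 3: W^2 = 1.293281e+07 * 4.18145e-15 * 0.538 = 2.90939e-08
Step 4: W = sqrt(2.90939e-08) = 1.706e-04 cm = 1.706 um

1.706


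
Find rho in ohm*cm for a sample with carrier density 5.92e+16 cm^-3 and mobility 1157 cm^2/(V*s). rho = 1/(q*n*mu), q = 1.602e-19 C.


Step 1: sigma = q * n * mu = 1.602e-19 * 5.92e+16 * 1157 = 1.09728e+01 S/cm
Step 2: rho = 1 / sigma = 1 / 1.09728e+01 = 0.09113 ohm*cm

0.09113


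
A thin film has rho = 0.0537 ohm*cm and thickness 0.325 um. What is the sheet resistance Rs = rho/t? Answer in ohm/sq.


Step 1: Convert thickness to cm: t = 0.325 um = 3.2500e-05 cm
Step 2: Rs = rho / t = 0.0537 / 3.2500e-05
Step 3: Rs = 1652.3 ohm/sq

1652.3


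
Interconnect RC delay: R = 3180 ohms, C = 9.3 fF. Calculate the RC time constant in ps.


Step 1: tau = R * C
Step 2: tau = 3180 * 9.3 fF = 3180 * 9.3e-15 F
Step 3: tau = 2.9574e-11 s = 29.574 ps

29.574


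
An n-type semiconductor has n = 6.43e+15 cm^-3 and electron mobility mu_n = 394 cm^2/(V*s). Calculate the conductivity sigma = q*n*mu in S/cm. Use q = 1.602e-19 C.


Step 1: sigma = q * n * mu
Step 2: sigma = 1.602e-19 * 6.43e+15 * 394
Step 3: sigma = 4.059e-01 S/cm

4.059e-01


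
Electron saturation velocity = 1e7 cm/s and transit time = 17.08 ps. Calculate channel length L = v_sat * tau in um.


Step 1: tau in seconds = 17.08 ps * 1e-12 = 1.7080e-11 s
Step 2: L = v_sat * tau = 1e7 * 1.7080e-11 = 1.7080e-04 cm
Step 3: L in um = 1.7080e-04 * 1e4 = 1.708 um

1.708


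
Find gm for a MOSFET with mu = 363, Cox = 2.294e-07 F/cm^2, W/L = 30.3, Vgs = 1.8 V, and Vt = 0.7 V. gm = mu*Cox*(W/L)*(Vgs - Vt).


Step 1: Vov = Vgs - Vt = 1.8 - 0.7 = 1.1 V
Step 2: gm = mu * Cox * (W/L) * Vov
Step 3: gm = 363 * 2.294e-07 * 30.3 * 1.1 = 2.78e-03 S

2.78e-03


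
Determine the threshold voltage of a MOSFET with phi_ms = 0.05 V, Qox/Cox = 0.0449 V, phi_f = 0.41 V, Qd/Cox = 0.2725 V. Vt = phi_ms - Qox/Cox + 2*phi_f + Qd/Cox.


Step 1: Vt = phi_ms - Qox/Cox + 2*phi_f + Qd/Cox
Step 2: Vt = 0.05 - 0.0449 + 2*0.41 + 0.2725
Step 3: Vt = 0.05 - 0.0449 + 0.82 + 0.2725
Step 4: Vt = 1.0976 V

1.0976


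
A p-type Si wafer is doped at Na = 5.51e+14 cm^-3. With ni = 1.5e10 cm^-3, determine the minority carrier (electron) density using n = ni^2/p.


Step 1: Majority hole concentration p ≈ Na = 5.51e+14 cm^-3
Step 2: n = ni^2 / Na = (1.5e10)^2 / 5.51e+14
Step 3: n = 4.08e+05 cm^-3

4.08e+05


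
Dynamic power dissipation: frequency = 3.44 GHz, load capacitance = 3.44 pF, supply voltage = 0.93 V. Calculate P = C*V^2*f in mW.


Step 1: V^2 = 0.93^2 = 0.8649 V^2
Step 2: P = C*V^2*f = 3.44e-12 F * 0.8649 * 3.44e9 Hz
Step 3: P = 1.023488064e-02 W
Step 4: P = 10.235 mW

10.235


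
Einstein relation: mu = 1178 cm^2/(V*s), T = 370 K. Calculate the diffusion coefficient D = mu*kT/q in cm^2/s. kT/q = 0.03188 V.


Step 1: D = mu * (kT/q)
Step 2: D = 1178 * 0.03188
Step 3: D = 37.55 cm^2/s

37.55


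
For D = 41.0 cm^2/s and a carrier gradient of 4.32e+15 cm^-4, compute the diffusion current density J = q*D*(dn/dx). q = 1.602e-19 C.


Step 1: J = q * D * (dn/dx)
Step 2: J = 1.602e-19 * 41.0 * 4.32e+15
Step 3: J = 2.84e-02 A/cm^2

2.84e-02


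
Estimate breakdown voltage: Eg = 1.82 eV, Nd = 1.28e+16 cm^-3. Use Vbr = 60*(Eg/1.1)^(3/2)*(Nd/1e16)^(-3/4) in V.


Step 1: Eg/1.1 = 1.82/1.1 = 1.654545
Step 2: (Eg/1.1)^1.5 = 1.654545^1.5 = 2.128227
Step 3: (Nd/1e16)^(-0.75) = (1.28)^(-0.75) = 0.830984
Step 4: Vbr = 60 * 2.128227 * 0.830984 = 106.1 V

106.1


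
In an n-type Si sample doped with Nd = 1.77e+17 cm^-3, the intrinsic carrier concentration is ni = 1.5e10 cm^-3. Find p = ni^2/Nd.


Step 1: Since Nd >> ni, n ≈ Nd = 1.77e+17 cm^-3
Step 2: p = ni^2 / n = (1.5e10)^2 / 1.77e+17
Step 3: p = 2.25e20 / 1.77e+17 = 1.27e+03 cm^-3

1.27e+03


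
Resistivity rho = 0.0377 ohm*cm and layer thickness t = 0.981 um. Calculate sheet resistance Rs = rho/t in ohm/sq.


Step 1: Convert thickness to cm: t = 0.981 um = 9.8100e-05 cm
Step 2: Rs = rho / t = 0.0377 / 9.8100e-05
Step 3: Rs = 384.3 ohm/sq

384.3


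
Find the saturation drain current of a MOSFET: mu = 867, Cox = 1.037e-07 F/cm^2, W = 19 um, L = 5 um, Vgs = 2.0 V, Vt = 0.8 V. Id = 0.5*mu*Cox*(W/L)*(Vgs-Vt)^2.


Step 1: Overdrive voltage Vov = Vgs - Vt = 2.0 - 0.8 = 1.2 V
Step 2: W/L = 19/5 = 3.8
Step 3: Id = 0.5 * 867 * 1.037e-07 * 3.8 * 1.2^2
Step 4: Id = 2.46e-04 A

2.46e-04


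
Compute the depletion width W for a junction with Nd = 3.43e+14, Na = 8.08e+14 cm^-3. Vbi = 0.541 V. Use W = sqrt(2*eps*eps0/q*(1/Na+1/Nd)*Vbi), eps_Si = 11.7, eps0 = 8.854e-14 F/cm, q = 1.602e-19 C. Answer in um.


Step 1: 1/Na + 1/Nd = 1/8.08e+14 + 1/3.43e+14 = 4.15308e-15
Step 2: 2*eps*eps0/q = 2*11.7*8.854e-14/1.602e-19 = 1.293281e+07
Step 3: W^2 = 1.293281e+07 * 4.15308e-15 * 0.541 = 2.90576e-08
Step 4: W = sqrt(2.90576e-08) = 1.705e-04 cm = 1.705 um

1.705


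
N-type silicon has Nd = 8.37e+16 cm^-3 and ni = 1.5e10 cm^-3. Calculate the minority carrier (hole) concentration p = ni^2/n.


Step 1: Since Nd >> ni, n ≈ Nd = 8.37e+16 cm^-3
Step 2: p = ni^2 / n = (1.5e10)^2 / 8.37e+16
Step 3: p = 2.25e20 / 8.37e+16 = 2.69e+03 cm^-3

2.69e+03


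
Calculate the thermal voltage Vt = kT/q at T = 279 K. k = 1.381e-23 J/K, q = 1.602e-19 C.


Step 1: kT = 1.381e-23 * 279 = 3.85299e-21 J
Step 2: Vt = kT/q = 3.85299e-21 / 1.602e-19
Step 3: Vt = 0.02405 V

0.02405


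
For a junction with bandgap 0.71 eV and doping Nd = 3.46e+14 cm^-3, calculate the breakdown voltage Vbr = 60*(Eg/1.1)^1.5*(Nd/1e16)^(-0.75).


Step 1: Eg/1.1 = 0.71/1.1 = 0.645455
Step 2: (Eg/1.1)^1.5 = 0.645455^1.5 = 0.518560
Step 3: (Nd/1e16)^(-0.75) = (0.0346)^(-0.75) = 12.465018
Step 4: Vbr = 60 * 0.518560 * 12.465018 = 387.8 V

387.8


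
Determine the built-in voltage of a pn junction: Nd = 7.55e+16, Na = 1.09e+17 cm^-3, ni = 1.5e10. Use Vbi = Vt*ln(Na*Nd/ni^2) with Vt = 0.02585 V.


Step 1: Compute Na*Nd/ni^2 = 1.09e+17 * 7.55e+16 / (1.5e10)^2 = 3.6576e+13
Step 2: ln(3.6576e+13) = 31.2304
Step 3: Vbi = 0.02585 * 31.2304 = 0.807 V

0.807


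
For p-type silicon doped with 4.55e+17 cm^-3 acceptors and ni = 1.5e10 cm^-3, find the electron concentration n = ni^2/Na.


Step 1: Majority hole concentration p ≈ Na = 4.55e+17 cm^-3
Step 2: n = ni^2 / Na = (1.5e10)^2 / 4.55e+17
Step 3: n = 4.95e+02 cm^-3

4.95e+02


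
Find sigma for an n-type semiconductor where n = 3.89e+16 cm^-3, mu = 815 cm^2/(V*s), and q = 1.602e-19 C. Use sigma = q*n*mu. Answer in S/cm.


Step 1: sigma = q * n * mu
Step 2: sigma = 1.602e-19 * 3.89e+16 * 815
Step 3: sigma = 5.079e+00 S/cm

5.079e+00


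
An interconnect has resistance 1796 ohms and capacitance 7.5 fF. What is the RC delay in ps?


Step 1: tau = R * C
Step 2: tau = 1796 * 7.5 fF = 1796 * 7.5e-15 F
Step 3: tau = 1.347e-11 s = 13.47 ps

13.47


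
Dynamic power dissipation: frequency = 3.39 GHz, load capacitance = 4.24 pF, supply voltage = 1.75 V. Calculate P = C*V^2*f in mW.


Step 1: V^2 = 1.75^2 = 3.0625 V^2
Step 2: P = C*V^2*f = 4.24e-12 F * 3.0625 * 3.39e9 Hz
Step 3: P = 4.401915e-02 W
Step 4: P = 44.019 mW

44.019


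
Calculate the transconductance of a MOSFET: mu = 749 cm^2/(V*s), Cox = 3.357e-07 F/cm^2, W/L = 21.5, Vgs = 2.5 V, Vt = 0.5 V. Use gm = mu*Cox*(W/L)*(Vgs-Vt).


Step 1: Vov = Vgs - Vt = 2.5 - 0.5 = 2.0 V
Step 2: gm = mu * Cox * (W/L) * Vov
Step 3: gm = 749 * 3.357e-07 * 21.5 * 2.0 = 1.08e-02 S

1.08e-02


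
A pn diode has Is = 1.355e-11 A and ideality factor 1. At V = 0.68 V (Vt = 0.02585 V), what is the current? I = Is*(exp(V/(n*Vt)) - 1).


Step 1: V/(n*Vt) = 0.68/(1*0.02585) = 26.3056
Step 2: exp(26.3056) = 2.6569e+11
Step 3: I = 1.355e-11 * (2.6569e+11 - 1) = 3.60e+00 A

3.60e+00


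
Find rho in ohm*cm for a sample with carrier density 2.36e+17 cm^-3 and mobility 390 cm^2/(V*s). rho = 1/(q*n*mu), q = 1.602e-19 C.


Step 1: sigma = q * n * mu = 1.602e-19 * 2.36e+17 * 390 = 1.47448e+01 S/cm
Step 2: rho = 1 / sigma = 1 / 1.47448e+01 = 0.06782 ohm*cm

0.06782


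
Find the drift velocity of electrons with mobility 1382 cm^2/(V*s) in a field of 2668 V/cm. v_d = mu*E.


Step 1: v_d = mu * E
Step 2: v_d = 1382 * 2668 = 3687176
Step 3: v_d = 3.69e+06 cm/s

3.69e+06


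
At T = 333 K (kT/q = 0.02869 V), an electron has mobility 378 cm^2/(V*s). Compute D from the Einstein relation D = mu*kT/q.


Step 1: D = mu * (kT/q)
Step 2: D = 378 * 0.02869
Step 3: D = 10.84 cm^2/s

10.84


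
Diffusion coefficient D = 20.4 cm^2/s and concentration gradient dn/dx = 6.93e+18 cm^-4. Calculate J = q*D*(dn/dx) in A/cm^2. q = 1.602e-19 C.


Step 1: J = q * D * (dn/dx)
Step 2: J = 1.602e-19 * 20.4 * 6.93e+18
Step 3: J = 2.26e+01 A/cm^2

2.26e+01


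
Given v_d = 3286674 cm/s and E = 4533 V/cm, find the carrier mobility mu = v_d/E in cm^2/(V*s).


Step 1: mu = v_d / E
Step 2: mu = 3286674 / 4533
Step 3: mu = 725.05 cm^2/(V*s)

725.05


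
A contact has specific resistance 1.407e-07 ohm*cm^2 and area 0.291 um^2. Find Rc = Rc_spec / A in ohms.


Step 1: Convert area to cm^2: 0.291 um^2 = 2.9100e-09 cm^2
Step 2: Rc = Rc_spec / A = 1.407e-07 / 2.9100e-09
Step 3: Rc = 4.84e+01 ohms

4.84e+01


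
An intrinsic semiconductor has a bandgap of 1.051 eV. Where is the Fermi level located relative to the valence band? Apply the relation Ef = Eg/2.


Step 1: For an intrinsic semiconductor, the Fermi level sits at midgap.
Step 2: Ef = Eg / 2 = 1.051 / 2 = 0.5255 eV

0.5255


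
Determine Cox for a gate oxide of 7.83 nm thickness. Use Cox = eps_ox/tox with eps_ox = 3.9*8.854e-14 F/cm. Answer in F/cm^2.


Step 1: eps_ox = 3.9 * 8.854e-14 = 3.45306e-13 F/cm
Step 2: tox in cm = 7.83 nm * 1e-7 = 7.8300e-07 cm
Step 3: Cox = 3.45306e-13 / 7.8300e-07 = 4.41e-07 F/cm^2

4.41e-07


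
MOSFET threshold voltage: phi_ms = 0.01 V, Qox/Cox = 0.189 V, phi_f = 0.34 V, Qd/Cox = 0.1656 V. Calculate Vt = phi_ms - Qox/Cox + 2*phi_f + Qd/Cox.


Step 1: Vt = phi_ms - Qox/Cox + 2*phi_f + Qd/Cox
Step 2: Vt = 0.01 - 0.189 + 2*0.34 + 0.1656
Step 3: Vt = 0.01 - 0.189 + 0.68 + 0.1656
Step 4: Vt = 0.6666 V

0.6666


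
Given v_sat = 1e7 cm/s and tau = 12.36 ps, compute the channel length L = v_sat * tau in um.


Step 1: tau in seconds = 12.36 ps * 1e-12 = 1.2360e-11 s
Step 2: L = v_sat * tau = 1e7 * 1.2360e-11 = 1.2360e-04 cm
Step 3: L in um = 1.2360e-04 * 1e4 = 1.236 um

1.236


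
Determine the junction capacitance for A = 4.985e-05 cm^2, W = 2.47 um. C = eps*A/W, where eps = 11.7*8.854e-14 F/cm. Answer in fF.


Step 1: eps_Si = 11.7 * 8.854e-14 = 1.035918e-12 F/cm
Step 2: W in cm = 2.47 * 1e-4 = 2.47e-04 cm
Step 3: C = 1.035918e-12 * 4.985e-05 / 2.47e-04 = 2.090709e-13 F
Step 4: C = 209.07 fF

209.07


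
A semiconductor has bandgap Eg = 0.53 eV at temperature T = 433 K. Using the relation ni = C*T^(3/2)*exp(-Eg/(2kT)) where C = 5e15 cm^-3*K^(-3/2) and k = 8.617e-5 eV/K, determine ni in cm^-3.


Step 1: Compute kT = 8.617e-5 * 433 = 0.03731161 eV
Step 2: Exponent = -Eg/(2kT) = -0.53/(2*0.03731161) = -7.10235
Step 3: T^(3/2) = 433^1.5 = 9010.15
Step 4: ni = 5e15 * 9010.15 * exp(-7.10235) = 3.71e+16 cm^-3

3.71e+16


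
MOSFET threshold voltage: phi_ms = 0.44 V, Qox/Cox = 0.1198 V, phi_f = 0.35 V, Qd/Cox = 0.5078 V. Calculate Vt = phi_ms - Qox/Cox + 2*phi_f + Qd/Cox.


Step 1: Vt = phi_ms - Qox/Cox + 2*phi_f + Qd/Cox
Step 2: Vt = 0.44 - 0.1198 + 2*0.35 + 0.5078
Step 3: Vt = 0.44 - 0.1198 + 0.7 + 0.5078
Step 4: Vt = 1.528 V

1.528


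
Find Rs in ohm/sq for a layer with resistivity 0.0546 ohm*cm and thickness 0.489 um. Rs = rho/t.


Step 1: Convert thickness to cm: t = 0.489 um = 4.8900e-05 cm
Step 2: Rs = rho / t = 0.0546 / 4.8900e-05
Step 3: Rs = 1116.6 ohm/sq

1116.6


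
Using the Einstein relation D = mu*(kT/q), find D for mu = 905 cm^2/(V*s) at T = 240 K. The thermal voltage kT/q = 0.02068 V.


Step 1: D = mu * (kT/q)
Step 2: D = 905 * 0.02068
Step 3: D = 18.72 cm^2/s

18.72


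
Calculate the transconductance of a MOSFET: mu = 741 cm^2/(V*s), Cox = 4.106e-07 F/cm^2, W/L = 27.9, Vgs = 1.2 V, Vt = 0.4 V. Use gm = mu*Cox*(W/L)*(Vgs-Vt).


Step 1: Vov = Vgs - Vt = 1.2 - 0.4 = 0.8 V
Step 2: gm = mu * Cox * (W/L) * Vov
Step 3: gm = 741 * 4.106e-07 * 27.9 * 0.8 = 6.79e-03 S

6.79e-03


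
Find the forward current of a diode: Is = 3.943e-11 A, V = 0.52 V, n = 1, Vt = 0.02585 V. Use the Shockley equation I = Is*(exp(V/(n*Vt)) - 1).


Step 1: V/(n*Vt) = 0.52/(1*0.02585) = 20.1161
Step 2: exp(20.1161) = 5.4489e+08
Step 3: I = 3.943e-11 * (5.4489e+08 - 1) = 2.15e-02 A

2.15e-02


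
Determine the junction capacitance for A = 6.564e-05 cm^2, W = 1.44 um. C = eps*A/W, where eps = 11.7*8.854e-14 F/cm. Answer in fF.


Step 1: eps_Si = 11.7 * 8.854e-14 = 1.035918e-12 F/cm
Step 2: W in cm = 1.44 * 1e-4 = 1.44e-04 cm
Step 3: C = 1.035918e-12 * 6.564e-05 / 1.44e-04 = 4.722060e-13 F
Step 4: C = 472.21 fF

472.21


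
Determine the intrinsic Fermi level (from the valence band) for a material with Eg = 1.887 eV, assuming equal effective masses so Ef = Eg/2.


Step 1: For an intrinsic semiconductor, the Fermi level sits at midgap.
Step 2: Ef = Eg / 2 = 1.887 / 2 = 0.9435 eV

0.9435


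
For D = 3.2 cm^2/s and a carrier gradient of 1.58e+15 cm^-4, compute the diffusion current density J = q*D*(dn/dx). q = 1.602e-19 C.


Step 1: J = q * D * (dn/dx)
Step 2: J = 1.602e-19 * 3.2 * 1.58e+15
Step 3: J = 8.10e-04 A/cm^2

8.10e-04


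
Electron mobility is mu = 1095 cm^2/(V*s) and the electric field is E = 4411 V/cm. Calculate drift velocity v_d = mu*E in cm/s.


Step 1: v_d = mu * E
Step 2: v_d = 1095 * 4411 = 4830045
Step 3: v_d = 4.83e+06 cm/s

4.83e+06


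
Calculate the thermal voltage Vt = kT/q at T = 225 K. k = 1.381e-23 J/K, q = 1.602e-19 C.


Step 1: kT = 1.381e-23 * 225 = 3.10725e-21 J
Step 2: Vt = kT/q = 3.10725e-21 / 1.602e-19
Step 3: Vt = 0.0194 V

0.0194


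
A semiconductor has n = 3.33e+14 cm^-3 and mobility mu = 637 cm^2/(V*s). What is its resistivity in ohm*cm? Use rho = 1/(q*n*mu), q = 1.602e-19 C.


Step 1: sigma = q * n * mu = 1.602e-19 * 3.33e+14 * 637 = 3.39818e-02 S/cm
Step 2: rho = 1 / sigma = 1 / 3.39818e-02 = 29.43 ohm*cm

29.43


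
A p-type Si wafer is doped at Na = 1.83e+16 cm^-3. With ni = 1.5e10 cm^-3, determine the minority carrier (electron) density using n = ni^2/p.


Step 1: Majority hole concentration p ≈ Na = 1.83e+16 cm^-3
Step 2: n = ni^2 / Na = (1.5e10)^2 / 1.83e+16
Step 3: n = 1.23e+04 cm^-3

1.23e+04


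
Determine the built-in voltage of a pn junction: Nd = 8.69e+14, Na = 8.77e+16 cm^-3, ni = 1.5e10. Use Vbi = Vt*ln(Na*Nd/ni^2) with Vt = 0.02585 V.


Step 1: Compute Na*Nd/ni^2 = 8.77e+16 * 8.69e+14 / (1.5e10)^2 = 3.3872e+11
Step 2: ln(3.3872e+11) = 26.5484
Step 3: Vbi = 0.02585 * 26.5484 = 0.686 V

0.686


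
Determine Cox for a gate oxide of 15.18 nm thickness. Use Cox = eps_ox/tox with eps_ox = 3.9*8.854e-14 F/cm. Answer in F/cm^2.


Step 1: eps_ox = 3.9 * 8.854e-14 = 3.45306e-13 F/cm
Step 2: tox in cm = 15.18 nm * 1e-7 = 1.5180e-06 cm
Step 3: Cox = 3.45306e-13 / 1.5180e-06 = 2.27e-07 F/cm^2

2.27e-07


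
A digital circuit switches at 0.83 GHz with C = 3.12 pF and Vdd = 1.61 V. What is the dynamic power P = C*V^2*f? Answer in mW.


Step 1: V^2 = 1.61^2 = 2.5921 V^2
Step 2: P = C*V^2*f = 3.12e-12 F * 2.5921 * 0.83e9 Hz
Step 3: P = 6.71250216e-03 W
Step 4: P = 6.713 mW

6.713


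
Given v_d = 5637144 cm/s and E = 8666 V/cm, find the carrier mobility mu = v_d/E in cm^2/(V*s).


Step 1: mu = v_d / E
Step 2: mu = 5637144 / 8666
Step 3: mu = 650.49 cm^2/(V*s)

650.49


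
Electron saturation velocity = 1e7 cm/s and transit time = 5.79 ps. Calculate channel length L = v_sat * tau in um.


Step 1: tau in seconds = 5.79 ps * 1e-12 = 5.7900e-12 s
Step 2: L = v_sat * tau = 1e7 * 5.7900e-12 = 5.7900e-05 cm
Step 3: L in um = 5.7900e-05 * 1e4 = 0.579 um

0.579


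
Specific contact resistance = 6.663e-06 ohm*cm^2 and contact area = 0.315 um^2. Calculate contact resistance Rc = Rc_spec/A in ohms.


Step 1: Convert area to cm^2: 0.315 um^2 = 3.1500e-09 cm^2
Step 2: Rc = Rc_spec / A = 6.663e-06 / 3.1500e-09
Step 3: Rc = 2.12e+03 ohms

2.12e+03


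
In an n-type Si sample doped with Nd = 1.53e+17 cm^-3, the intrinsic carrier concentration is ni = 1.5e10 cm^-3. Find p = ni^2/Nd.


Step 1: Since Nd >> ni, n ≈ Nd = 1.53e+17 cm^-3
Step 2: p = ni^2 / n = (1.5e10)^2 / 1.53e+17
Step 3: p = 2.25e20 / 1.53e+17 = 1.47e+03 cm^-3

1.47e+03


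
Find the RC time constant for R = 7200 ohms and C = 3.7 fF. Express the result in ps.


Step 1: tau = R * C
Step 2: tau = 7200 * 3.7 fF = 7200 * 3.7e-15 F
Step 3: tau = 2.664e-11 s = 26.64 ps

26.64


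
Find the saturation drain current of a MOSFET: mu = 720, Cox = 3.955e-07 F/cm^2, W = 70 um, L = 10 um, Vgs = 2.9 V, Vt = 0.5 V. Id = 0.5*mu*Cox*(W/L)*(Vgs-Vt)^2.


Step 1: Overdrive voltage Vov = Vgs - Vt = 2.9 - 0.5 = 2.4 V
Step 2: W/L = 70/10 = 7
Step 3: Id = 0.5 * 720 * 3.955e-07 * 7 * 2.4^2
Step 4: Id = 5.74e-03 A

5.74e-03


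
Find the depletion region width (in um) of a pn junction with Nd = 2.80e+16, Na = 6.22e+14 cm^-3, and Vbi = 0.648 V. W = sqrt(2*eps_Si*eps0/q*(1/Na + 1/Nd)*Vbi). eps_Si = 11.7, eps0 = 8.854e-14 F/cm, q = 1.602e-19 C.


Step 1: 1/Na + 1/Nd = 1/6.22e+14 + 1/2.80e+16 = 1.64343e-15
Step 2: 2*eps*eps0/q = 2*11.7*8.854e-14/1.602e-19 = 1.293281e+07
Step 3: W^2 = 1.293281e+07 * 1.64343e-15 * 0.648 = 1.37727e-08
Step 4: W = sqrt(1.37727e-08) = 1.174e-04 cm = 1.174 um

1.174


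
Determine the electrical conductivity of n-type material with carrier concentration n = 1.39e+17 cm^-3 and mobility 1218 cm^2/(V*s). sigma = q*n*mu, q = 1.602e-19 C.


Step 1: sigma = q * n * mu
Step 2: sigma = 1.602e-19 * 1.39e+17 * 1218
Step 3: sigma = 2.712e+01 S/cm

2.712e+01


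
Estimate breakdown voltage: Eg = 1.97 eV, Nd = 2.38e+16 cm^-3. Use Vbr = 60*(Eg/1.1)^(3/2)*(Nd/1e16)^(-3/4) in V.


Step 1: Eg/1.1 = 1.97/1.1 = 1.790909
Step 2: (Eg/1.1)^1.5 = 1.790909^1.5 = 2.396681
Step 3: (Nd/1e16)^(-0.75) = (2.38)^(-0.75) = 0.521876
Step 4: Vbr = 60 * 2.396681 * 0.521876 = 75.0 V

75.0


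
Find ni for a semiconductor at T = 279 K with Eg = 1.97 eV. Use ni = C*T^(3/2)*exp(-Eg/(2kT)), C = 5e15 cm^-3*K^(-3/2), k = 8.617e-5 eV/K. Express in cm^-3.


Step 1: Compute kT = 8.617e-5 * 279 = 0.02404143 eV
Step 2: Exponent = -Eg/(2kT) = -1.97/(2*0.02404143) = -40.97094
Step 3: T^(3/2) = 279^1.5 = 4660.22
Step 4: ni = 5e15 * 4660.22 * exp(-40.97094) = 3.75e+01 cm^-3

3.75e+01


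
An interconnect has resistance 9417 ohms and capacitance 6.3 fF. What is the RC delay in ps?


Step 1: tau = R * C
Step 2: tau = 9417 * 6.3 fF = 9417 * 6.3e-15 F
Step 3: tau = 5.93271e-11 s = 59.3271 ps

59.3271


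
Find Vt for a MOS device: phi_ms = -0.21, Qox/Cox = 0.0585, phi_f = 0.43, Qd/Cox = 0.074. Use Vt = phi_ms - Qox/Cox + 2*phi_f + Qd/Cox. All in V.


Step 1: Vt = phi_ms - Qox/Cox + 2*phi_f + Qd/Cox
Step 2: Vt = -0.21 - 0.0585 + 2*0.43 + 0.074
Step 3: Vt = -0.21 - 0.0585 + 0.86 + 0.074
Step 4: Vt = 0.6655 V

0.6655


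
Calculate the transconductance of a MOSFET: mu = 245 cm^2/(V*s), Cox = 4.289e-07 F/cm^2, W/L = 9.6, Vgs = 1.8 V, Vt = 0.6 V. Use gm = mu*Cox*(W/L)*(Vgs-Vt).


Step 1: Vov = Vgs - Vt = 1.8 - 0.6 = 1.2 V
Step 2: gm = mu * Cox * (W/L) * Vov
Step 3: gm = 245 * 4.289e-07 * 9.6 * 1.2 = 1.21e-03 S

1.21e-03


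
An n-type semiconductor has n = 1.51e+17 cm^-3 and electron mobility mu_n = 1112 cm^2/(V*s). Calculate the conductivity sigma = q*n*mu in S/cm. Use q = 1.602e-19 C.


Step 1: sigma = q * n * mu
Step 2: sigma = 1.602e-19 * 1.51e+17 * 1112
Step 3: sigma = 2.690e+01 S/cm

2.690e+01


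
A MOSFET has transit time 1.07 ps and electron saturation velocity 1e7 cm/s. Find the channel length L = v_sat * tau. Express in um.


Step 1: tau in seconds = 1.07 ps * 1e-12 = 1.0700e-12 s
Step 2: L = v_sat * tau = 1e7 * 1.0700e-12 = 1.0700e-05 cm
Step 3: L in um = 1.0700e-05 * 1e4 = 0.107 um

0.107


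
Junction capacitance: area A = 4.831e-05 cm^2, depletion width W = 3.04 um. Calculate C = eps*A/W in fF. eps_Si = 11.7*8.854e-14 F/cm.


Step 1: eps_Si = 11.7 * 8.854e-14 = 1.035918e-12 F/cm
Step 2: W in cm = 3.04 * 1e-4 = 3.04e-04 cm
Step 3: C = 1.035918e-12 * 4.831e-05 / 3.04e-04 = 1.646224e-13 F
Step 4: C = 164.62 fF

164.62


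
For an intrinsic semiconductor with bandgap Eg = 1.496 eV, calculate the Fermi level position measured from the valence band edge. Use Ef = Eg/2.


Step 1: For an intrinsic semiconductor, the Fermi level sits at midgap.
Step 2: Ef = Eg / 2 = 1.496 / 2 = 0.748 eV

0.748


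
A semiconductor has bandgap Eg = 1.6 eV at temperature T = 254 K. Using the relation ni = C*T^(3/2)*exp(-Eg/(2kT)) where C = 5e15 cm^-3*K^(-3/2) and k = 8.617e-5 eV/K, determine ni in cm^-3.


Step 1: Compute kT = 8.617e-5 * 254 = 0.02188718 eV
Step 2: Exponent = -Eg/(2kT) = -1.6/(2*0.02188718) = -36.55108
Step 3: T^(3/2) = 254^1.5 = 4048.09
Step 4: ni = 5e15 * 4048.09 * exp(-36.55108) = 2.71e+03 cm^-3

2.71e+03


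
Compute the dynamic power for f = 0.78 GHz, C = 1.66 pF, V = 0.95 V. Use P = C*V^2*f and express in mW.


Step 1: V^2 = 0.95^2 = 0.9025 V^2
Step 2: P = C*V^2*f = 1.66e-12 F * 0.9025 * 0.78e9 Hz
Step 3: P = 1.168557e-03 W
Step 4: P = 1.169 mW

1.169


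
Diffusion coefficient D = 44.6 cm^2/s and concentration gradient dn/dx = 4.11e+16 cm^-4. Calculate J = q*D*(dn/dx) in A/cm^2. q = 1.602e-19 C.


Step 1: J = q * D * (dn/dx)
Step 2: J = 1.602e-19 * 44.6 * 4.11e+16
Step 3: J = 2.94e-01 A/cm^2

2.94e-01


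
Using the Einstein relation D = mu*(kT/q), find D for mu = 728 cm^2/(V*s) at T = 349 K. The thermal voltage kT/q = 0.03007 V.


Step 1: D = mu * (kT/q)
Step 2: D = 728 * 0.03007
Step 3: D = 21.89 cm^2/s

21.89


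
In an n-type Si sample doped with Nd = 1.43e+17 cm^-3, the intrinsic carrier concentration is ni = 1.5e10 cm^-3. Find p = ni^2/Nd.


Step 1: Since Nd >> ni, n ≈ Nd = 1.43e+17 cm^-3
Step 2: p = ni^2 / n = (1.5e10)^2 / 1.43e+17
Step 3: p = 2.25e20 / 1.43e+17 = 1.57e+03 cm^-3

1.57e+03


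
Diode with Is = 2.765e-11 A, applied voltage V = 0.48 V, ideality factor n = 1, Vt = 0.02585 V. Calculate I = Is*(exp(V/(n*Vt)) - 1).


Step 1: V/(n*Vt) = 0.48/(1*0.02585) = 18.5687
Step 2: exp(18.5687) = 1.1595e+08
Step 3: I = 2.765e-11 * (1.1595e+08 - 1) = 3.21e-03 A

3.21e-03


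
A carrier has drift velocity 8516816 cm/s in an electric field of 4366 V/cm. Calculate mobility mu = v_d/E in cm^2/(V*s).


Step 1: mu = v_d / E
Step 2: mu = 8516816 / 4366
Step 3: mu = 1950.71 cm^2/(V*s)

1950.71


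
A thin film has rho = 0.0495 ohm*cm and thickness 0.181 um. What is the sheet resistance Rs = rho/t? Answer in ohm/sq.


Step 1: Convert thickness to cm: t = 0.181 um = 1.8100e-05 cm
Step 2: Rs = rho / t = 0.0495 / 1.8100e-05
Step 3: Rs = 2734.8 ohm/sq

2734.8


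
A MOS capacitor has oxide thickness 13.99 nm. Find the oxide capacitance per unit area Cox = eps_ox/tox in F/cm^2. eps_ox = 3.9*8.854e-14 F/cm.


Step 1: eps_ox = 3.9 * 8.854e-14 = 3.45306e-13 F/cm
Step 2: tox in cm = 13.99 nm * 1e-7 = 1.3990e-06 cm
Step 3: Cox = 3.45306e-13 / 1.3990e-06 = 2.47e-07 F/cm^2

2.47e-07


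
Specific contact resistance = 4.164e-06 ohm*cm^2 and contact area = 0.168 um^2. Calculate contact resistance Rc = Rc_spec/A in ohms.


Step 1: Convert area to cm^2: 0.168 um^2 = 1.6800e-09 cm^2
Step 2: Rc = Rc_spec / A = 4.164e-06 / 1.6800e-09
Step 3: Rc = 2.48e+03 ohms

2.48e+03


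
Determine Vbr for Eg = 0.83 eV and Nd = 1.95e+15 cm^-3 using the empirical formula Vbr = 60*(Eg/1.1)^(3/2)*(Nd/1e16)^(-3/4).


Step 1: Eg/1.1 = 0.83/1.1 = 0.754545
Step 2: (Eg/1.1)^1.5 = 0.754545^1.5 = 0.655432
Step 3: (Nd/1e16)^(-0.75) = (0.195)^(-0.75) = 3.407800
Step 4: Vbr = 60 * 0.655432 * 3.407800 = 134.0 V

134.0


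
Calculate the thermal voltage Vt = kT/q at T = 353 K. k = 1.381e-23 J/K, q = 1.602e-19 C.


Step 1: kT = 1.381e-23 * 353 = 4.87493e-21 J
Step 2: Vt = kT/q = 4.87493e-21 / 1.602e-19
Step 3: Vt = 0.03043 V

0.03043


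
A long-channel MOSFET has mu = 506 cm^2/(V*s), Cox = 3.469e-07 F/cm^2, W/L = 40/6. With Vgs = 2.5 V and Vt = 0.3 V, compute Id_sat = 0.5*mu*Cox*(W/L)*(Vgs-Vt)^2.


Step 1: Overdrive voltage Vov = Vgs - Vt = 2.5 - 0.3 = 2.2 V
Step 2: W/L = 40/6 = 6.66667
Step 3: Id = 0.5 * 506 * 3.469e-07 * 6.66667 * 2.2^2
Step 4: Id = 2.83e-03 A

2.83e-03


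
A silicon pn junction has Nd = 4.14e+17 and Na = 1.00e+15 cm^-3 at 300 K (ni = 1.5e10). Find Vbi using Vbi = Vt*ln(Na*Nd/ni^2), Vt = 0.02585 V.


Step 1: Compute Na*Nd/ni^2 = 1.00e+15 * 4.14e+17 / (1.5e10)^2 = 1.8400e+12
Step 2: ln(1.8400e+12) = 28.2408
Step 3: Vbi = 0.02585 * 28.2408 = 0.73 V

0.73


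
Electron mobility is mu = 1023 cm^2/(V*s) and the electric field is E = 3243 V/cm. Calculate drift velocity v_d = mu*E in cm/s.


Step 1: v_d = mu * E
Step 2: v_d = 1023 * 3243 = 3317589
Step 3: v_d = 3.32e+06 cm/s

3.32e+06


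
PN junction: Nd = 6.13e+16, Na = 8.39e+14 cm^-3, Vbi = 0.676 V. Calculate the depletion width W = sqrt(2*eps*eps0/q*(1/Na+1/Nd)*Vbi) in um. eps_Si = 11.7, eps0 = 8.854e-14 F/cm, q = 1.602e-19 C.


Step 1: 1/Na + 1/Nd = 1/8.39e+14 + 1/6.13e+16 = 1.20821e-15
Step 2: 2*eps*eps0/q = 2*11.7*8.854e-14/1.602e-19 = 1.293281e+07
Step 3: W^2 = 1.293281e+07 * 1.20821e-15 * 0.676 = 1.05629e-08
Step 4: W = sqrt(1.05629e-08) = 1.028e-04 cm = 1.028 um

1.028


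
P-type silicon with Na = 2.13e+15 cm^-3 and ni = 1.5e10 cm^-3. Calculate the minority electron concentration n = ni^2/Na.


Step 1: Majority hole concentration p ≈ Na = 2.13e+15 cm^-3
Step 2: n = ni^2 / Na = (1.5e10)^2 / 2.13e+15
Step 3: n = 1.06e+05 cm^-3

1.06e+05


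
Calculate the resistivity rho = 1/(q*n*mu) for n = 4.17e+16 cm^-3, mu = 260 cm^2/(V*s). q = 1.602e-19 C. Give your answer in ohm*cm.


Step 1: sigma = q * n * mu = 1.602e-19 * 4.17e+16 * 260 = 1.73689e+00 S/cm
Step 2: rho = 1 / sigma = 1 / 1.73689e+00 = 0.5757 ohm*cm

0.5757


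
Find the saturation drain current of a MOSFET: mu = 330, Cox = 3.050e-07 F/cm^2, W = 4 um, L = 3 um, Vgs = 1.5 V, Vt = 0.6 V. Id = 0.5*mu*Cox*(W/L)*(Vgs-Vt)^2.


Step 1: Overdrive voltage Vov = Vgs - Vt = 1.5 - 0.6 = 0.9 V
Step 2: W/L = 4/3 = 1.33333
Step 3: Id = 0.5 * 330 * 3.050e-07 * 1.33333 * 0.9^2
Step 4: Id = 5.44e-05 A

5.44e-05


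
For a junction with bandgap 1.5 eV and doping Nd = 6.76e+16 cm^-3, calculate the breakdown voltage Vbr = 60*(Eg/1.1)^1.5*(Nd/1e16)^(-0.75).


Step 1: Eg/1.1 = 1.5/1.1 = 1.363636
Step 2: (Eg/1.1)^1.5 = 1.363636^1.5 = 1.592384
Step 3: (Nd/1e16)^(-0.75) = (6.76)^(-0.75) = 0.238528
Step 4: Vbr = 60 * 1.592384 * 0.238528 = 22.8 V

22.8


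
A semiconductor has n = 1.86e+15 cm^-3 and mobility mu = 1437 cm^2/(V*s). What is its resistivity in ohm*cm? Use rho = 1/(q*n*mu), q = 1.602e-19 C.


Step 1: sigma = q * n * mu = 1.602e-19 * 1.86e+15 * 1437 = 4.28186e-01 S/cm
Step 2: rho = 1 / sigma = 1 / 4.28186e-01 = 2.335 ohm*cm

2.335


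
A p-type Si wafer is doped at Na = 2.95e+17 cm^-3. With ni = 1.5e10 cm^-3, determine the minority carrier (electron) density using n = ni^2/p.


Step 1: Majority hole concentration p ≈ Na = 2.95e+17 cm^-3
Step 2: n = ni^2 / Na = (1.5e10)^2 / 2.95e+17
Step 3: n = 7.63e+02 cm^-3

7.63e+02


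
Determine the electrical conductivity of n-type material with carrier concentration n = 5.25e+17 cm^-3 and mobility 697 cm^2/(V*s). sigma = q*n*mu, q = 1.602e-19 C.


Step 1: sigma = q * n * mu
Step 2: sigma = 1.602e-19 * 5.25e+17 * 697
Step 3: sigma = 5.862e+01 S/cm

5.862e+01


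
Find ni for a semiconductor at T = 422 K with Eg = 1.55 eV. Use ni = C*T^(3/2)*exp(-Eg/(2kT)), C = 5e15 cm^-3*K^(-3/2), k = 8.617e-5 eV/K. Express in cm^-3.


Step 1: Compute kT = 8.617e-5 * 422 = 0.03636374 eV
Step 2: Exponent = -Eg/(2kT) = -1.55/(2*0.03636374) = -21.31244
Step 3: T^(3/2) = 422^1.5 = 8668.99
Step 4: ni = 5e15 * 8668.99 * exp(-21.31244) = 2.40e+10 cm^-3

2.40e+10


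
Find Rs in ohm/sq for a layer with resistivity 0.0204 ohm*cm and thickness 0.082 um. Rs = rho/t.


Step 1: Convert thickness to cm: t = 0.082 um = 8.2000e-06 cm
Step 2: Rs = rho / t = 0.0204 / 8.2000e-06
Step 3: Rs = 2487.8 ohm/sq

2487.8


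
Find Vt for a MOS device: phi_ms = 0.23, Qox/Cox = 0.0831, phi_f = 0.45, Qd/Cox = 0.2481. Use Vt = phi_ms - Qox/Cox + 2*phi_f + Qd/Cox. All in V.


Step 1: Vt = phi_ms - Qox/Cox + 2*phi_f + Qd/Cox
Step 2: Vt = 0.23 - 0.0831 + 2*0.45 + 0.2481
Step 3: Vt = 0.23 - 0.0831 + 0.9 + 0.2481
Step 4: Vt = 1.295 V

1.295
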